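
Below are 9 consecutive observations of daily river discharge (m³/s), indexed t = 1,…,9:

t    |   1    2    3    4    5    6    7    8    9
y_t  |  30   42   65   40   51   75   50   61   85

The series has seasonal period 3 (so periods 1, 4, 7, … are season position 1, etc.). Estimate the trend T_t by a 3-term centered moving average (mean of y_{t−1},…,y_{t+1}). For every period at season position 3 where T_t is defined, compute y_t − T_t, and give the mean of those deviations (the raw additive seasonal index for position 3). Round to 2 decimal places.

Season position 3 occurs at t = 3, 6 (where T_t is defined).
t=3: T_3 = 49.0000; y_3 − T_3 = 65 − 49.0000 = 16.0000
t=6: T_6 = 58.6667; y_6 − T_6 = 75 − 58.6667 = 16.3333
Mean deviation: (16.0000 + 16.3333) / 2 = 16.17

16.17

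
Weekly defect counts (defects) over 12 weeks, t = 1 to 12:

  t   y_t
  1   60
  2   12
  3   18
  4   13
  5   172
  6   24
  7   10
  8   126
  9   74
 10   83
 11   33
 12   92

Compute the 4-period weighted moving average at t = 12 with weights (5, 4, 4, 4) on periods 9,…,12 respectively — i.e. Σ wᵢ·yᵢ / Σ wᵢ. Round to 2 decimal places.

70.71

Weighted sum: 5·74 + 4·83 + 4·33 + 4·92 = 370 + 332 + 132 + 368 = 1202
Weight total: 5 + 4 + 4 + 4 = 17
WMA = 1202 / 17 = 70.71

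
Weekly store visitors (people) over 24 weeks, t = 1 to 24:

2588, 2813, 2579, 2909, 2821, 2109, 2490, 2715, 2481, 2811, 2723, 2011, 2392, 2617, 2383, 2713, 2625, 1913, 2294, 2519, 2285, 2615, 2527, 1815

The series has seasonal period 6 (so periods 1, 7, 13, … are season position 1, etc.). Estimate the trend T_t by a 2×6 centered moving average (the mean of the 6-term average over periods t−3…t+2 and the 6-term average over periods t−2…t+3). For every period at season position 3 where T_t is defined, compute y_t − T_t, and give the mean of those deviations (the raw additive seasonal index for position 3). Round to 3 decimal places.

Season position 3 occurs at t = 9, 15, 21 (where T_t is defined).
t=9: T_9 = 2546.66667; y_9 − T_9 = 2481 − 2546.66667 = -65.66667
t=15: T_15 = 2448.66667; y_15 − T_15 = 2383 − 2448.66667 = -65.66667
t=21: T_21 = 2350.66667; y_21 − T_21 = 2285 − 2350.66667 = -65.66667
Mean deviation: (-65.66667 + -65.66667 + -65.66667) / 3 = -65.667

-65.667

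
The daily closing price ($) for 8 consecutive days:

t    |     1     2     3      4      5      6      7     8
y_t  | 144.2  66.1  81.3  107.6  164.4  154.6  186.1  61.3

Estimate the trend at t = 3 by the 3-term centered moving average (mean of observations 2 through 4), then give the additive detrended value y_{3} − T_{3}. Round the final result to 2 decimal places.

-3.70

Trend T_3 = (66.1 + 81.3 + 107.6) / 3 = 255.0/3 = 85.0000
Detrended value: 81.3 − 85.0000 = -3.70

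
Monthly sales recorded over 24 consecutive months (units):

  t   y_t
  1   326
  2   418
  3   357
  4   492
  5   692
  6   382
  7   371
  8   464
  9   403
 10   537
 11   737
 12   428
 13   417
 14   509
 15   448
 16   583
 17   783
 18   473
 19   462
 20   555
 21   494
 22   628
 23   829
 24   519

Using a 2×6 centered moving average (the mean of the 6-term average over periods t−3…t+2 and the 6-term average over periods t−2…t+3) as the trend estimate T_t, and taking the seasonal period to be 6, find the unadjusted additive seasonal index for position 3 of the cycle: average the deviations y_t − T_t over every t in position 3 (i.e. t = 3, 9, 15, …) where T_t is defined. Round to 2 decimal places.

Season position 3 occurs at t = 9, 15, 21 (where T_t is defined).
t=9: T_9 = 486.1667; y_9 − T_9 = 403 − 486.1667 = -83.1667
t=15: T_15 = 531.7500; y_15 − T_15 = 448 − 531.7500 = -83.7500
t=21: T_21 = 577.3333; y_21 − T_21 = 494 − 577.3333 = -83.3333
Mean deviation: (-83.1667 + -83.7500 + -83.3333) / 3 = -83.42

-83.42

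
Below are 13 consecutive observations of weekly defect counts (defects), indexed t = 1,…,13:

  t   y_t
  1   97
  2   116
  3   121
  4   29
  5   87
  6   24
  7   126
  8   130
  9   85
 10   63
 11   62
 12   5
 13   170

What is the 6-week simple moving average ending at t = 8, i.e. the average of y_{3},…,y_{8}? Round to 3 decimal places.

86.167

Sum of periods 3–8: 121 + 29 + 87 + 24 + 126 + 130 = 517
Divide by 6: 517 / 6 = 86.167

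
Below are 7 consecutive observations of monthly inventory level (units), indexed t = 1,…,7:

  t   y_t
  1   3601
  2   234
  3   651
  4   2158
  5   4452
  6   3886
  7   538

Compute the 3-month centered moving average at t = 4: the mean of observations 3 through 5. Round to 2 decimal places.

Sum of periods 3–5: 651 + 2158 + 4452 = 7261
Divide by 3: 7261 / 3 = 2420.33

2420.33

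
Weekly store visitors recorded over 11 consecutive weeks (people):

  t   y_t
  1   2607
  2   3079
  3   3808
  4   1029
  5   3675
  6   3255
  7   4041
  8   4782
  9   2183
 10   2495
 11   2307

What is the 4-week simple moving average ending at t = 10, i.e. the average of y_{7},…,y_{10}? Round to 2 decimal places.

3375.25

Sum of periods 7–10: 4041 + 4782 + 2183 + 2495 = 13501
Divide by 4: 13501 / 4 = 3375.25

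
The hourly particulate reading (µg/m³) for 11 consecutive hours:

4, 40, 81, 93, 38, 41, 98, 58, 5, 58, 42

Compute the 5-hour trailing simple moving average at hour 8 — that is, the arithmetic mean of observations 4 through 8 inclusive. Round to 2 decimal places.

Sum of periods 4–8: 93 + 38 + 41 + 98 + 58 = 328
Divide by 5: 328 / 5 = 65.60

65.60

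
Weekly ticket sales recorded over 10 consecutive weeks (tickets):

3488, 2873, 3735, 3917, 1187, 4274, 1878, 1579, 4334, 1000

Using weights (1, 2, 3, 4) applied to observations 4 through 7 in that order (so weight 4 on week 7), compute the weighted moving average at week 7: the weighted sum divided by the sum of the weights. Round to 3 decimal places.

Weighted sum: 1·3917 + 2·1187 + 3·4274 + 4·1878 = 3917 + 2374 + 12822 + 7512 = 26625
Weight total: 1 + 2 + 3 + 4 = 10
WMA = 26625 / 10 = 2662.500

2662.500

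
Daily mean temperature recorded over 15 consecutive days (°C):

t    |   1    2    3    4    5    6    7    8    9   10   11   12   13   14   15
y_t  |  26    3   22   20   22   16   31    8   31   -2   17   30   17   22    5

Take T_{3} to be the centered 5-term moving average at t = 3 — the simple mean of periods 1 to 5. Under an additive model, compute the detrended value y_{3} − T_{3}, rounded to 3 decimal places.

3.400

Trend T_3 = (26 + 3 + 22 + 20 + 22) / 5 = 93/5 = 18.60000
Detrended value: 22 − 18.60000 = 3.400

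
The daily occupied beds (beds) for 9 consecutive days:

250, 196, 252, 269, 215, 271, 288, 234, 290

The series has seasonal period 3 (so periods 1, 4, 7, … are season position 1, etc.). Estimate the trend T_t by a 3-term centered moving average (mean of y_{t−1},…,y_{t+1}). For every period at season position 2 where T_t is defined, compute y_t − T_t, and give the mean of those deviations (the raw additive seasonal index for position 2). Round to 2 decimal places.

Season position 2 occurs at t = 2, 5, 8 (where T_t is defined).
t=2: T_2 = 232.6667; y_2 − T_2 = 196 − 232.6667 = -36.6667
t=5: T_5 = 251.6667; y_5 − T_5 = 215 − 251.6667 = -36.6667
t=8: T_8 = 270.6667; y_8 − T_8 = 234 − 270.6667 = -36.6667
Mean deviation: (-36.6667 + -36.6667 + -36.6667) / 3 = -36.67

-36.67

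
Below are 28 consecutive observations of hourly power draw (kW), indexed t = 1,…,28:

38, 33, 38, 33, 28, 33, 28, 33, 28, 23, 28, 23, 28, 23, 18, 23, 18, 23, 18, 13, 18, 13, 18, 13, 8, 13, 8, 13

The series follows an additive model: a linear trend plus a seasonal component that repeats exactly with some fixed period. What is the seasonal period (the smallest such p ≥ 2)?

5

First differences y_{t+1} − y_t: -5, 5, -5, -5, 5, -5, 5, -5, -5, 5, -5, 5, …
The difference pattern repeats every 5 terms and not for any smaller step, so p = 5.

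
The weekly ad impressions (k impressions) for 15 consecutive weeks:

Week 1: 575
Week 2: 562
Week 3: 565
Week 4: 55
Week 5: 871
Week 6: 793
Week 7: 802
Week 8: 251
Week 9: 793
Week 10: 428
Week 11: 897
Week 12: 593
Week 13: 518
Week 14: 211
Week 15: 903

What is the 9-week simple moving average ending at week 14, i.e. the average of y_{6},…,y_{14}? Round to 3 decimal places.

Sum of periods 6–14: 793 + 802 + 251 + 793 + 428 + 897 + 593 + 518 + 211 = 5286
Divide by 9: 5286 / 9 = 587.333

587.333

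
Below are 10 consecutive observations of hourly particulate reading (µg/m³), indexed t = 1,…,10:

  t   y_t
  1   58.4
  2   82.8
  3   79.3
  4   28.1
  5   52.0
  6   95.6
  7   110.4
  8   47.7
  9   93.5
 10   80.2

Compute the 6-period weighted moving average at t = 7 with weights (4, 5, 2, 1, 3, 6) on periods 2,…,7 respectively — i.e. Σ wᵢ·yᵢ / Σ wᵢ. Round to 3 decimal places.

Weighted sum: 4·82.8 + 5·79.3 + 2·28.1 + 1·52.0 + 3·95.6 + 6·110.4 = 331.2 + 396.5 + 56.2 + 52.0 + 286.8 + 662.4 = 1785.1
Weight total: 4 + 5 + 2 + 1 + 3 + 6 = 21
WMA = 1785.1 / 21 = 85.005

85.005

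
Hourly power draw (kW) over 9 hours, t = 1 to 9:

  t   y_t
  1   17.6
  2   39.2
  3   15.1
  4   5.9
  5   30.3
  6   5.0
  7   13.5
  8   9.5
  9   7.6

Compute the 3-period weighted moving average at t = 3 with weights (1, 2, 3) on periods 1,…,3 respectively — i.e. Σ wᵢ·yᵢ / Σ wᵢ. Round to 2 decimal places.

23.55

Weighted sum: 1·17.6 + 2·39.2 + 3·15.1 = 17.6 + 78.4 + 45.3 = 141.3
Weight total: 1 + 2 + 3 = 6
WMA = 141.3 / 6 = 23.55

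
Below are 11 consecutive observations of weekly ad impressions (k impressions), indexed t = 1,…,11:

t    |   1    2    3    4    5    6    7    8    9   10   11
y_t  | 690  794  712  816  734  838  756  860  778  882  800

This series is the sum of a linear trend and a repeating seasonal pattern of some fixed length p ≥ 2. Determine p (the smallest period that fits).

2

First differences y_{t+1} − y_t: 104, -82, 104, -82, 104, -82, …
The difference pattern repeats every 2 terms and not for any smaller step, so p = 2.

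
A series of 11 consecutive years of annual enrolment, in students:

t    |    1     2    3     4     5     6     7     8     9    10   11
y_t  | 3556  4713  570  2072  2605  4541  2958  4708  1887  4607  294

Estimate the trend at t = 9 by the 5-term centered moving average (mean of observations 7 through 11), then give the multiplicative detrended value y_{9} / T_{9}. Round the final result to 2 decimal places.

0.65

Trend T_9 = (2958 + 4708 + 1887 + 4607 + 294) / 5 = 14454/5 = 2890.8000
Ratio to trend: 1887 / 2890.8000 = 0.65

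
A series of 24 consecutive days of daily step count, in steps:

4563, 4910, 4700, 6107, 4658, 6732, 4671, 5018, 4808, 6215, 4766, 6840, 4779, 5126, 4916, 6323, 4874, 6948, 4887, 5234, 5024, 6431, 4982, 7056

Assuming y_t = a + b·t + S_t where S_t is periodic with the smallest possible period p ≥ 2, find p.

6

First differences y_{t+1} − y_t: 347, -210, 1407, -1449, 2074, -2061, 347, -210, 1407, -1449, 2074, -2061, 347, -210, …
The difference pattern repeats every 6 terms and not for any smaller step, so p = 6.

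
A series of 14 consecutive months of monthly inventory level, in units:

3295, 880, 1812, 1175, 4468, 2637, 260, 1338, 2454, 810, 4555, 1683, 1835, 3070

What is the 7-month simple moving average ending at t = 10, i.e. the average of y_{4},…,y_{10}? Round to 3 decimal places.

Sum of periods 4–10: 1175 + 4468 + 2637 + 260 + 1338 + 2454 + 810 = 13142
Divide by 7: 13142 / 7 = 1877.429

1877.429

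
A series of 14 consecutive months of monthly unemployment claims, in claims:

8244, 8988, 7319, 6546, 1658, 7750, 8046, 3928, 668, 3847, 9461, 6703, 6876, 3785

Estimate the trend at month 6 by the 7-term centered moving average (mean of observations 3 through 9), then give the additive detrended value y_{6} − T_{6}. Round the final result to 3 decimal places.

Trend T_6 = (7319 + 6546 + 1658 + 7750 + 8046 + 3928 + 668) / 7 = 35915/7 = 5130.71429
Detrended value: 7750 − 5130.71429 = 2619.286

2619.286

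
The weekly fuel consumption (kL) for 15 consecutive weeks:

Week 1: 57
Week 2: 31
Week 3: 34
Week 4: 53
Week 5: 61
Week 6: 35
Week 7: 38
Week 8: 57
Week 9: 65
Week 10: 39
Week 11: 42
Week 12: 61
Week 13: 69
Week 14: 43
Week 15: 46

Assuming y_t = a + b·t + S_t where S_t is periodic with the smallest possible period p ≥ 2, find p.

4

First differences y_{t+1} − y_t: -26, 3, 19, 8, -26, 3, 19, 8, -26, 3, …
The difference pattern repeats every 4 terms and not for any smaller step, so p = 4.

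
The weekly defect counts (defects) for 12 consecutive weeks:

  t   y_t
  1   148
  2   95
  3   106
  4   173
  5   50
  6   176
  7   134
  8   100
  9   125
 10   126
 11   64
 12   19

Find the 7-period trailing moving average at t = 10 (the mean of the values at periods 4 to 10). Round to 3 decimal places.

126.286

Sum of periods 4–10: 173 + 50 + 176 + 134 + 100 + 125 + 126 = 884
Divide by 7: 884 / 7 = 126.286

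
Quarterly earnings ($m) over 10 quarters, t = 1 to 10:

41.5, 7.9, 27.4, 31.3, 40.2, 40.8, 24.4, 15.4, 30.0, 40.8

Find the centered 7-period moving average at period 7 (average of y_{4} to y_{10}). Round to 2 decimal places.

31.84

Sum of periods 4–10: 31.3 + 40.2 + 40.8 + 24.4 + 15.4 + 30.0 + 40.8 = 222.9
Divide by 7: 222.9 / 7 = 31.84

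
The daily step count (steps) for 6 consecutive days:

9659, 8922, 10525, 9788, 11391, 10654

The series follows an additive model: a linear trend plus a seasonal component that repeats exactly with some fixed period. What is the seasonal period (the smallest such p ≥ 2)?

2

First differences y_{t+1} − y_t: -737, 1603, -737, 1603, -737, …
The difference pattern repeats every 2 terms and not for any smaller step, so p = 2.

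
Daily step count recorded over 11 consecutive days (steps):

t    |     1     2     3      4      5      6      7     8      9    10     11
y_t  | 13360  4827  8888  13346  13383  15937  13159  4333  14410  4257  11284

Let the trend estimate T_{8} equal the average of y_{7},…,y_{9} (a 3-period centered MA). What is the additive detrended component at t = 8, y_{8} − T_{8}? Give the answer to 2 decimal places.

Trend T_8 = (13159 + 4333 + 14410) / 3 = 31902/3 = 10634.0000
Detrended value: 4333 − 10634.0000 = -6301.00

-6301.00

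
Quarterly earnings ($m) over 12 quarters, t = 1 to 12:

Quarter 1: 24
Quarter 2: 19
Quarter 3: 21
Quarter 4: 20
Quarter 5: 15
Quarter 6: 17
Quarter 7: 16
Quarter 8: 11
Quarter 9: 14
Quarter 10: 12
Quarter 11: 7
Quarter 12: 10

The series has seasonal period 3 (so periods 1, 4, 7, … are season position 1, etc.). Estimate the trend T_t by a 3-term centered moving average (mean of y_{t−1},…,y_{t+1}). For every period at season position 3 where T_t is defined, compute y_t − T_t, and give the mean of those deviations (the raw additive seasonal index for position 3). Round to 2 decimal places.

Season position 3 occurs at t = 3, 6, 9 (where T_t is defined).
t=3: T_3 = 20.0000; y_3 − T_3 = 21 − 20.0000 = 1.0000
t=6: T_6 = 16.0000; y_6 − T_6 = 17 − 16.0000 = 1.0000
t=9: T_9 = 12.3333; y_9 − T_9 = 14 − 12.3333 = 1.6667
Mean deviation: (1.0000 + 1.0000 + 1.6667) / 3 = 1.22

1.22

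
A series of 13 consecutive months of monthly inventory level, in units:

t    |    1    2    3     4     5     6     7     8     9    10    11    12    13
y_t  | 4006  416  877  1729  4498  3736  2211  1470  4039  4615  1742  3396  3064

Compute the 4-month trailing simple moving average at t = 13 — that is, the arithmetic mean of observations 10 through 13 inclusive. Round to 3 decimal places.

3204.250

Sum of periods 10–13: 4615 + 1742 + 3396 + 3064 = 12817
Divide by 4: 12817 / 4 = 3204.250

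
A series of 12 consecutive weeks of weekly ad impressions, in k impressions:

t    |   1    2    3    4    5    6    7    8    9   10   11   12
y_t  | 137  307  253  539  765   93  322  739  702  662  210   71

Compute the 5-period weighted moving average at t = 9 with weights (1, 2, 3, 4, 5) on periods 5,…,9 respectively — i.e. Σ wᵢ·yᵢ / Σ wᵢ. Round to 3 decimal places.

Weighted sum: 1·765 + 2·93 + 3·322 + 4·739 + 5·702 = 765 + 186 + 966 + 2956 + 3510 = 8383
Weight total: 1 + 2 + 3 + 4 + 5 = 15
WMA = 8383 / 15 = 558.867

558.867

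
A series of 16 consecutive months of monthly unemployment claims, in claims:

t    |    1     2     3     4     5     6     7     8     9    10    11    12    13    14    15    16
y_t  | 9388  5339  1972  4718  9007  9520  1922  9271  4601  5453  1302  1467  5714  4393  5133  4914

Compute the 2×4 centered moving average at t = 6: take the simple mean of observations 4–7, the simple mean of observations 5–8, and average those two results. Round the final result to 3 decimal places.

Sum over 4–7: 4718 + 9007 + 9520 + 1922 = 25167
Sum over 5–8: 9007 + 9520 + 1922 + 9271 = 29720
CMA at t=6 = (25167 + 29720) / (2·4) = 54887 / 8 = 6860.875

6860.875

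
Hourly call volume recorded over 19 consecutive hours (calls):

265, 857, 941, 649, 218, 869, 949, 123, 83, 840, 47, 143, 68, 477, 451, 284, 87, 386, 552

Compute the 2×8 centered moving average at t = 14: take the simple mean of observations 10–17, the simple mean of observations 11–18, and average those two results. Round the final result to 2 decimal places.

Sum over 10–17: 840 + 47 + 143 + 68 + 477 + 451 + 284 + 87 = 2397
Sum over 11–18: 47 + 143 + 68 + 477 + 451 + 284 + 87 + 386 = 1943
CMA at t=14 = (2397 + 1943) / (2·8) = 4340 / 16 = 271.25

271.25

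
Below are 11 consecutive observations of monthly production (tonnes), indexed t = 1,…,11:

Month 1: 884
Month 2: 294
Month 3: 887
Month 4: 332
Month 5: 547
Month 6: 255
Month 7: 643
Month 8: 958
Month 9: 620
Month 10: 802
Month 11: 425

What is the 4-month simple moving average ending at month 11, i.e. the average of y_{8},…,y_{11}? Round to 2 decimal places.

Sum of periods 8–11: 958 + 620 + 802 + 425 = 2805
Divide by 4: 2805 / 4 = 701.25

701.25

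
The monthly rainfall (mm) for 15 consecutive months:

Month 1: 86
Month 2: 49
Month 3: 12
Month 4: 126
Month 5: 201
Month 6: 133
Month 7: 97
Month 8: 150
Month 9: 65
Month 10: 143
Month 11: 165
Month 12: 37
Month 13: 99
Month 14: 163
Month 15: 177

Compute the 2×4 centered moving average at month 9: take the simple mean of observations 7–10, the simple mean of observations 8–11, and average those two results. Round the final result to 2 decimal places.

122.25

Sum over 7–10: 97 + 150 + 65 + 143 = 455
Sum over 8–11: 150 + 65 + 143 + 165 = 523
CMA at t=9 = (455 + 523) / (2·4) = 978 / 8 = 122.25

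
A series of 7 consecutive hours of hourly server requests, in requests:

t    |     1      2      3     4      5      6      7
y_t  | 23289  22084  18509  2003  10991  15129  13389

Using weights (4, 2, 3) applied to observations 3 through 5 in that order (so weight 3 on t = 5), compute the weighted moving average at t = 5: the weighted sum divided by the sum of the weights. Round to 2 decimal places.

Weighted sum: 4·18509 + 2·2003 + 3·10991 = 74036 + 4006 + 32973 = 111015
Weight total: 4 + 2 + 3 = 9
WMA = 111015 / 9 = 12335.00

12335.00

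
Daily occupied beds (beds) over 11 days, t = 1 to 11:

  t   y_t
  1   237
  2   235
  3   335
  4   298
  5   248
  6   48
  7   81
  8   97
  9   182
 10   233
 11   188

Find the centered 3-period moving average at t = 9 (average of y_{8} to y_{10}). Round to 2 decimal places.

170.67

Sum of periods 8–10: 97 + 182 + 233 = 512
Divide by 3: 512 / 3 = 170.67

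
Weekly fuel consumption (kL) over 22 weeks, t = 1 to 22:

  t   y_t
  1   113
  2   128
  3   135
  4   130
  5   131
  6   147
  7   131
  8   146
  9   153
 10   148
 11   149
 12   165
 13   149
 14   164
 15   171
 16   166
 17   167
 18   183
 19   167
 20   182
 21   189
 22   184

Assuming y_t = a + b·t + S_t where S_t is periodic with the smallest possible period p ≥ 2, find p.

6

First differences y_{t+1} − y_t: 15, 7, -5, 1, 16, -16, 15, 7, -5, 1, 16, -16, 15, 7, …
The difference pattern repeats every 6 terms and not for any smaller step, so p = 6.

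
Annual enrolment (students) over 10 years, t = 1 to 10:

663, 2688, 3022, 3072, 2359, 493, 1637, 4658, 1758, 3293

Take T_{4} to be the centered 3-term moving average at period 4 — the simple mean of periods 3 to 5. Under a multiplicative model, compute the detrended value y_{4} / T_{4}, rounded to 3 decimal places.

1.090

Trend T_4 = (3022 + 3072 + 2359) / 3 = 8453/3 = 2817.66667
Ratio to trend: 3072 / 2817.66667 = 1.090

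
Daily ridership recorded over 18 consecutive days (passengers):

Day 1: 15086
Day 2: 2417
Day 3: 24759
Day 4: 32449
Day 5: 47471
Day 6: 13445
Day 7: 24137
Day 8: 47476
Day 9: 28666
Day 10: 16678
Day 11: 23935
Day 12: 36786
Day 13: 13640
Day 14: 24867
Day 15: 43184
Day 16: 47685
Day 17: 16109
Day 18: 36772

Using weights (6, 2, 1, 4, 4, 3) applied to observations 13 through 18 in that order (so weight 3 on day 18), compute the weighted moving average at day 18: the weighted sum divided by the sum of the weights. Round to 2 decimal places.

27012.50

Weighted sum: 6·13640 + 2·24867 + 1·43184 + 4·47685 + 4·16109 + 3·36772 = 81840 + 49734 + 43184 + 190740 + 64436 + 110316 = 540250
Weight total: 6 + 2 + 1 + 4 + 4 + 3 = 20
WMA = 540250 / 20 = 27012.50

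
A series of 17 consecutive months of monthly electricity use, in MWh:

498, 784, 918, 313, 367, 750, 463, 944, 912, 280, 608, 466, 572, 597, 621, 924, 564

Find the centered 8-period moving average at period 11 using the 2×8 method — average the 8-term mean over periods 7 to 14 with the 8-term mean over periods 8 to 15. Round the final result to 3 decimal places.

615.125

Sum over 7–14: 463 + 944 + 912 + 280 + 608 + 466 + 572 + 597 = 4842
Sum over 8–15: 944 + 912 + 280 + 608 + 466 + 572 + 597 + 621 = 5000
CMA at t=11 = (4842 + 5000) / (2·8) = 9842 / 16 = 615.125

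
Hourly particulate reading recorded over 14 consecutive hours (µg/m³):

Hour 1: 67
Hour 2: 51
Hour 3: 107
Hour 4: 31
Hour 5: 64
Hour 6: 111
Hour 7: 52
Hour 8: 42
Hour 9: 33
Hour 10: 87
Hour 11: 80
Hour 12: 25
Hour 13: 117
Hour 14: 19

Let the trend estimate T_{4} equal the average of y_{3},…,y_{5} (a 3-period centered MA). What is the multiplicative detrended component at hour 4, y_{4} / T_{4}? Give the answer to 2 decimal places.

0.46

Trend T_4 = (107 + 31 + 64) / 3 = 202/3 = 67.3333
Ratio to trend: 31 / 67.3333 = 0.46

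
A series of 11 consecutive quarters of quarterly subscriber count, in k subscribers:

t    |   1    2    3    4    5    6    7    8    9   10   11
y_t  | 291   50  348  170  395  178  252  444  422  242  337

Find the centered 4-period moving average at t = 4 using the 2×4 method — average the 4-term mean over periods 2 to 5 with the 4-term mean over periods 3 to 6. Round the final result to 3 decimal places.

Sum over 2–5: 50 + 348 + 170 + 395 = 963
Sum over 3–6: 348 + 170 + 395 + 178 = 1091
CMA at t=4 = (963 + 1091) / (2·4) = 2054 / 8 = 256.750

256.750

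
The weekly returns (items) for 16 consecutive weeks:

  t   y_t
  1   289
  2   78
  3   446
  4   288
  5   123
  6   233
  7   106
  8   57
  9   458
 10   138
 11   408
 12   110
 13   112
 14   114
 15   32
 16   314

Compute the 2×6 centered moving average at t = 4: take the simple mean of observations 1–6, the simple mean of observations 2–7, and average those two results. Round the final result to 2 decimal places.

227.58

Sum over 1–6: 289 + 78 + 446 + 288 + 123 + 233 = 1457
Sum over 2–7: 78 + 446 + 288 + 123 + 233 + 106 = 1274
CMA at t=4 = (1457 + 1274) / (2·6) = 2731 / 12 = 227.58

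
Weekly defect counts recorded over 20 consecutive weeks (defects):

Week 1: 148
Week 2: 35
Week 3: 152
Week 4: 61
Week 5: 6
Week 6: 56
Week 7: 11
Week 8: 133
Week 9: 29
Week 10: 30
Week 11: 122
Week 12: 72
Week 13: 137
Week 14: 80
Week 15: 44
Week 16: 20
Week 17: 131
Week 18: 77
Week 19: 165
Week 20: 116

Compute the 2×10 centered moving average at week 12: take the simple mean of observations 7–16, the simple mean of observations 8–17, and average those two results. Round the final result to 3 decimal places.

73.800

Sum over 7–16: 11 + 133 + 29 + 30 + 122 + 72 + 137 + 80 + 44 + 20 = 678
Sum over 8–17: 133 + 29 + 30 + 122 + 72 + 137 + 80 + 44 + 20 + 131 = 798
CMA at t=12 = (678 + 798) / (2·10) = 1476 / 20 = 73.800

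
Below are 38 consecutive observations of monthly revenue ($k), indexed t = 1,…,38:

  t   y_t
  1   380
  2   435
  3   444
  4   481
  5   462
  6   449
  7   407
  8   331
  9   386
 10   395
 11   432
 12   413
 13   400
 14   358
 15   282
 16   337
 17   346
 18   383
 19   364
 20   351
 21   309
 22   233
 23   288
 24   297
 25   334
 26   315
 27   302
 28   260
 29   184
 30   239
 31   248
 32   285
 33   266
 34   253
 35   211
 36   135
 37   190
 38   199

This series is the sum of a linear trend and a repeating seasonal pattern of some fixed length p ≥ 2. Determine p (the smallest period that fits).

First differences y_{t+1} − y_t: 55, 9, 37, -19, -13, -42, -76, 55, 9, 37, -19, -13, -42, -76, 55, 9, …
The difference pattern repeats every 7 terms and not for any smaller step, so p = 7.

7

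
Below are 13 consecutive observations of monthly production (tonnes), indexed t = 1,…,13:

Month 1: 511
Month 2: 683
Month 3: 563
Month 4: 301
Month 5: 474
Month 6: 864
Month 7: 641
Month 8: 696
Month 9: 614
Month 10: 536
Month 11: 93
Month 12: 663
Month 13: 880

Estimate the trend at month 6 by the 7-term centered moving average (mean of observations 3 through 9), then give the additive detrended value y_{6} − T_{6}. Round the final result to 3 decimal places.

Trend T_6 = (563 + 301 + 474 + 864 + 641 + 696 + 614) / 7 = 4153/7 = 593.28571
Detrended value: 864 − 593.28571 = 270.714

270.714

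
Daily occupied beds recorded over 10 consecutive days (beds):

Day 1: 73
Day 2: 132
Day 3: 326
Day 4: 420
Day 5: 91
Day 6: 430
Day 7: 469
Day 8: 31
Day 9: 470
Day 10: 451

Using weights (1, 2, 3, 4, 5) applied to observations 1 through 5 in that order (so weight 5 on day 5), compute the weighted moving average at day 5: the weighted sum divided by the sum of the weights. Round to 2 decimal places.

Weighted sum: 1·73 + 2·132 + 3·326 + 4·420 + 5·91 = 73 + 264 + 978 + 1680 + 455 = 3450
Weight total: 1 + 2 + 3 + 4 + 5 = 15
WMA = 3450 / 15 = 230.00

230.00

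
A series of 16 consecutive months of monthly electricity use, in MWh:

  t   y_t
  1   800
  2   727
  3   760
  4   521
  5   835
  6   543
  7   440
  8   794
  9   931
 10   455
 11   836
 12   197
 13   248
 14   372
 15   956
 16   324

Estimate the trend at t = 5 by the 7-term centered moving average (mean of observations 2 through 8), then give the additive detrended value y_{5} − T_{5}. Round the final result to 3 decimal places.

175.000

Trend T_5 = (727 + 760 + 521 + 835 + 543 + 440 + 794) / 7 = 4620/7 = 660.00000
Detrended value: 835 − 660.00000 = 175.000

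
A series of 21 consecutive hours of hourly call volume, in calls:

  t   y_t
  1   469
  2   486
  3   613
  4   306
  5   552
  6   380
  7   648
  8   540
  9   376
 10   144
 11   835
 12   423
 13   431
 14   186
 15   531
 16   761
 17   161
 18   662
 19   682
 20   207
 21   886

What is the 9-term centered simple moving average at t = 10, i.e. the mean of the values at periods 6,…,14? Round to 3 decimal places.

Sum of periods 6–14: 380 + 648 + 540 + 376 + 144 + 835 + 423 + 431 + 186 = 3963
Divide by 9: 3963 / 9 = 440.333

440.333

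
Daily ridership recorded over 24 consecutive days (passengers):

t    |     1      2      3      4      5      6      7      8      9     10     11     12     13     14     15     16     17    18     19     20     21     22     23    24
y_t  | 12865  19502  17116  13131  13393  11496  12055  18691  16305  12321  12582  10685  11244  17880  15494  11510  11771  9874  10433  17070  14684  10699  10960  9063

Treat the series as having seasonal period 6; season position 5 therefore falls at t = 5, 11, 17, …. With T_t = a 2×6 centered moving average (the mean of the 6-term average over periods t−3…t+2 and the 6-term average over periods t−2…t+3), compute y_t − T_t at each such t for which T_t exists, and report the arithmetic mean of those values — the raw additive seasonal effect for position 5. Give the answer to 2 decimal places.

-988.39

Season position 5 occurs at t = 5, 11, 17 (where T_t is defined).
t=5: T_5 = 14381.2500; y_5 − T_5 = 13393 − 14381.2500 = -988.2500
t=11: T_11 = 13570.4167; y_11 − T_11 = 12582 − 13570.4167 = -988.4167
t=17: T_17 = 12759.5000; y_17 − T_17 = 11771 − 12759.5000 = -988.5000
Mean deviation: (-988.2500 + -988.4167 + -988.5000) / 3 = -988.39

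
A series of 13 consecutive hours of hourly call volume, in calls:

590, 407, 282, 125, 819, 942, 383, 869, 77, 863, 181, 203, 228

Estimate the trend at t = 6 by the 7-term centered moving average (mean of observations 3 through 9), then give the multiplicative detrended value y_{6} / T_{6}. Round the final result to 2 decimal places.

Trend T_6 = (282 + 125 + 819 + 942 + 383 + 869 + 77) / 7 = 3497/7 = 499.5714
Ratio to trend: 942 / 499.5714 = 1.89

1.89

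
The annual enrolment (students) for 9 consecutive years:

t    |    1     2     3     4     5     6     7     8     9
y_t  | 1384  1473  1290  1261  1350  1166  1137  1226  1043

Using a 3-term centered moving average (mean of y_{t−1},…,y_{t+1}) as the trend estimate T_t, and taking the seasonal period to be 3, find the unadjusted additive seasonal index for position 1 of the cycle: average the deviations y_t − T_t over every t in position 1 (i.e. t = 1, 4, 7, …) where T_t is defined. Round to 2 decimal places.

Season position 1 occurs at t = 4, 7 (where T_t is defined).
t=4: T_4 = 1300.3333; y_4 − T_4 = 1261 − 1300.3333 = -39.3333
t=7: T_7 = 1176.3333; y_7 − T_7 = 1137 − 1176.3333 = -39.3333
Mean deviation: (-39.3333 + -39.3333) / 2 = -39.33

-39.33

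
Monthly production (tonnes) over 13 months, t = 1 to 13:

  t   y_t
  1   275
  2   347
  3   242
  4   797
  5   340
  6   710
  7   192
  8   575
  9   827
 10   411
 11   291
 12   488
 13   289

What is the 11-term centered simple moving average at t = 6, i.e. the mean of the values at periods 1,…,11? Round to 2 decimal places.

455.18

Sum of periods 1–11: 275 + 347 + 242 + 797 + 340 + 710 + 192 + 575 + 827 + 411 + 291 = 5007
Divide by 11: 5007 / 11 = 455.18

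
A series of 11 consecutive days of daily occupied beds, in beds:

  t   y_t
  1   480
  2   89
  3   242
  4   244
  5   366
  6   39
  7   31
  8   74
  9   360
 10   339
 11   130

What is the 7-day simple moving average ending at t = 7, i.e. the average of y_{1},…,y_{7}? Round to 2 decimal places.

Sum of periods 1–7: 480 + 89 + 242 + 244 + 366 + 39 + 31 = 1491
Divide by 7: 1491 / 7 = 213.00

213.00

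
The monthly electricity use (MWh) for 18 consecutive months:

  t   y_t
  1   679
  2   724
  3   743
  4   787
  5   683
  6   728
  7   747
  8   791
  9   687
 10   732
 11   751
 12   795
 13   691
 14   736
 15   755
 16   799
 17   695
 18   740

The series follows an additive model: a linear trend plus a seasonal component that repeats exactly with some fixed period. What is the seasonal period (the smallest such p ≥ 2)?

First differences y_{t+1} − y_t: 45, 19, 44, -104, 45, 19, 44, -104, 45, 19, …
The difference pattern repeats every 4 terms and not for any smaller step, so p = 4.

4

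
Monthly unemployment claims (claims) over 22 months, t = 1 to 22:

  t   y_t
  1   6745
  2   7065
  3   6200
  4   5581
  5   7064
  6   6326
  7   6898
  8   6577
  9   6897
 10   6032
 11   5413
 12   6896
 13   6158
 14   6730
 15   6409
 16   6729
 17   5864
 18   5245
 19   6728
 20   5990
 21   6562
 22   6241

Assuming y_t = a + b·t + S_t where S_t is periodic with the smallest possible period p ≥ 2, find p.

First differences y_{t+1} − y_t: 320, -865, -619, 1483, -738, 572, -321, 320, -865, -619, 1483, -738, 572, -321, 320, -865, …
The difference pattern repeats every 7 terms and not for any smaller step, so p = 7.

7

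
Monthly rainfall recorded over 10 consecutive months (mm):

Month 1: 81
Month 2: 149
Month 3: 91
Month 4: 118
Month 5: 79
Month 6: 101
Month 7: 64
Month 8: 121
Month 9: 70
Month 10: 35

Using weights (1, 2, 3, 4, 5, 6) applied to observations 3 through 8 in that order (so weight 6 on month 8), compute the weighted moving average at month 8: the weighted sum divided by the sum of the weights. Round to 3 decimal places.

Weighted sum: 1·91 + 2·118 + 3·79 + 4·101 + 5·64 + 6·121 = 91 + 236 + 237 + 404 + 320 + 726 = 2014
Weight total: 1 + 2 + 3 + 4 + 5 + 6 = 21
WMA = 2014 / 21 = 95.905

95.905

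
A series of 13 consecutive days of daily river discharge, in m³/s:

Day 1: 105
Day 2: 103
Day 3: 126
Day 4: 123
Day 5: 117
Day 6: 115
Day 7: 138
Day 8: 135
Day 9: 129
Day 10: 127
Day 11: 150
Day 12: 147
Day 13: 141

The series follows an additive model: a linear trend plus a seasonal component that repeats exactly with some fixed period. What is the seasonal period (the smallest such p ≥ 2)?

First differences y_{t+1} − y_t: -2, 23, -3, -6, -2, 23, -3, -6, -2, 23, …
The difference pattern repeats every 4 terms and not for any smaller step, so p = 4.

4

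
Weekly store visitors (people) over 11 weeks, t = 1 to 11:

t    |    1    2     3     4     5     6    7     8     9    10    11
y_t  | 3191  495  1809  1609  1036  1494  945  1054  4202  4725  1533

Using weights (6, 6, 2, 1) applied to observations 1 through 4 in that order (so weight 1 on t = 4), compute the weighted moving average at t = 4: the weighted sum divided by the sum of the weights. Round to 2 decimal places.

1822.87

Weighted sum: 6·3191 + 6·495 + 2·1809 + 1·1609 = 19146 + 2970 + 3618 + 1609 = 27343
Weight total: 6 + 6 + 2 + 1 = 15
WMA = 27343 / 15 = 1822.87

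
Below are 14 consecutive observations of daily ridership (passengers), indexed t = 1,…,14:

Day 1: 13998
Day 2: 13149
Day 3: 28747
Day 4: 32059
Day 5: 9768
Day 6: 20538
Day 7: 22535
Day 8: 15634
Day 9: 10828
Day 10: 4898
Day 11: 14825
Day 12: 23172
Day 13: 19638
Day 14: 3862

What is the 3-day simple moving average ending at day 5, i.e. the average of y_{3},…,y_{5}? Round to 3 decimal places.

23524.667

Sum of periods 3–5: 28747 + 32059 + 9768 = 70574
Divide by 3: 70574 / 3 = 23524.667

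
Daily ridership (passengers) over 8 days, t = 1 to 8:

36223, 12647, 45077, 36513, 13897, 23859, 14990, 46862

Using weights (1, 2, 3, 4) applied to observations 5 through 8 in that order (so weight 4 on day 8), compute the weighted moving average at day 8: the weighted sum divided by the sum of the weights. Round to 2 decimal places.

29403.30

Weighted sum: 1·13897 + 2·23859 + 3·14990 + 4·46862 = 13897 + 47718 + 44970 + 187448 = 294033
Weight total: 1 + 2 + 3 + 4 = 10
WMA = 294033 / 10 = 29403.30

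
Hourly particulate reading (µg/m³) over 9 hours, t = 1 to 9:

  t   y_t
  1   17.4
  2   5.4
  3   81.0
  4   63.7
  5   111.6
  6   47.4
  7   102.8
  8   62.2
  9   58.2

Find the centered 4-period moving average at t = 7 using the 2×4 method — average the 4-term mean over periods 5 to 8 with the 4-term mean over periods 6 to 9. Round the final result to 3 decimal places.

74.325

Sum over 5–8: 111.6 + 47.4 + 102.8 + 62.2 = 324.0
Sum over 6–9: 47.4 + 102.8 + 62.2 + 58.2 = 270.6
CMA at t=7 = (324.0 + 270.6) / (2·4) = 594.6 / 8 = 74.325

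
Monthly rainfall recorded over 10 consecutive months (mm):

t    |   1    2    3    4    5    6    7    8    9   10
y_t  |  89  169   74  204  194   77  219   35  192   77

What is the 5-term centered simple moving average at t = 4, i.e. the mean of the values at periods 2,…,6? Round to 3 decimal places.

143.600

Sum of periods 2–6: 169 + 74 + 204 + 194 + 77 = 718
Divide by 5: 718 / 5 = 143.600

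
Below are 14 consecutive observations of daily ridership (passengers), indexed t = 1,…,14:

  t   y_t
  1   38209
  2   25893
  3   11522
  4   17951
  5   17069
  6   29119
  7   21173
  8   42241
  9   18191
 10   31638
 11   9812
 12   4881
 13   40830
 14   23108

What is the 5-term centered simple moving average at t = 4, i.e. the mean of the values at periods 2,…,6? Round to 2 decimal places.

Sum of periods 2–6: 25893 + 11522 + 17951 + 17069 + 29119 = 101554
Divide by 5: 101554 / 5 = 20310.80

20310.80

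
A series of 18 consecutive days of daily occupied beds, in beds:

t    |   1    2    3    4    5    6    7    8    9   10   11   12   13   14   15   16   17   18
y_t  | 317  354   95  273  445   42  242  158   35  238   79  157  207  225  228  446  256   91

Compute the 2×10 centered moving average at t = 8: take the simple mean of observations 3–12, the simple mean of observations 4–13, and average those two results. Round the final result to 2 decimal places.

Sum over 3–12: 95 + 273 + 445 + 42 + 242 + 158 + 35 + 238 + 79 + 157 = 1764
Sum over 4–13: 273 + 445 + 42 + 242 + 158 + 35 + 238 + 79 + 157 + 207 = 1876
CMA at t=8 = (1764 + 1876) / (2·10) = 3640 / 20 = 182.00

182.00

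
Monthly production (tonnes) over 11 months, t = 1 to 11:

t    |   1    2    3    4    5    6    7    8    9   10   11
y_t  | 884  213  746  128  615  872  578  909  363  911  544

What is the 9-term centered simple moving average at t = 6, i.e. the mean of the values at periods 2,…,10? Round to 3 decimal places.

Sum of periods 2–10: 213 + 746 + 128 + 615 + 872 + 578 + 909 + 363 + 911 = 5335
Divide by 9: 5335 / 9 = 592.778

592.778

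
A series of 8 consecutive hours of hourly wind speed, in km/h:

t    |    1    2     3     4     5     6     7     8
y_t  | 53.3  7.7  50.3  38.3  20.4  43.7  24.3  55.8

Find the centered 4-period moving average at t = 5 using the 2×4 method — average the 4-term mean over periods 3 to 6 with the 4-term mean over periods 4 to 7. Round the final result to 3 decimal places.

34.925

Sum over 3–6: 50.3 + 38.3 + 20.4 + 43.7 = 152.7
Sum over 4–7: 38.3 + 20.4 + 43.7 + 24.3 = 126.7
CMA at t=5 = (152.7 + 126.7) / (2·4) = 279.4 / 8 = 34.925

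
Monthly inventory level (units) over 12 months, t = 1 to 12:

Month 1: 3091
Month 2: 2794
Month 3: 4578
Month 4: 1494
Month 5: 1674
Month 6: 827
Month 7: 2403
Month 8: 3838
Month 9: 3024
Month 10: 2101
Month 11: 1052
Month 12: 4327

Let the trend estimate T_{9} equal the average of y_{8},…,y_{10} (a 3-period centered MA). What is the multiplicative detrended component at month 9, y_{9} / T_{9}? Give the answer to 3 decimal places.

1.012

Trend T_9 = (3838 + 3024 + 2101) / 3 = 8963/3 = 2987.66667
Ratio to trend: 3024 / 2987.66667 = 1.012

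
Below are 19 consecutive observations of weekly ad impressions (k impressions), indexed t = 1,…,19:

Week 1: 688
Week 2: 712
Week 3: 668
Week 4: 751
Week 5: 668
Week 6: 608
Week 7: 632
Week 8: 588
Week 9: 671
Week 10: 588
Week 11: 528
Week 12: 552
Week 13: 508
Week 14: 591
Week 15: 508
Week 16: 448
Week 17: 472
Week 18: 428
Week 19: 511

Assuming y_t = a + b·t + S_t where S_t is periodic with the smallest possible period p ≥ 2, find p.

5

First differences y_{t+1} − y_t: 24, -44, 83, -83, -60, 24, -44, 83, -83, -60, 24, -44, …
The difference pattern repeats every 5 terms and not for any smaller step, so p = 5.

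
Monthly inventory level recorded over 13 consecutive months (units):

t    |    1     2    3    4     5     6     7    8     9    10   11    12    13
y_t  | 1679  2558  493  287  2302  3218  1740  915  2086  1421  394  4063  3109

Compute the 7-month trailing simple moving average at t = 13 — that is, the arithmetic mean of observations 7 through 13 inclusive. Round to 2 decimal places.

Sum of periods 7–13: 1740 + 915 + 2086 + 1421 + 394 + 4063 + 3109 = 13728
Divide by 7: 13728 / 7 = 1961.14

1961.14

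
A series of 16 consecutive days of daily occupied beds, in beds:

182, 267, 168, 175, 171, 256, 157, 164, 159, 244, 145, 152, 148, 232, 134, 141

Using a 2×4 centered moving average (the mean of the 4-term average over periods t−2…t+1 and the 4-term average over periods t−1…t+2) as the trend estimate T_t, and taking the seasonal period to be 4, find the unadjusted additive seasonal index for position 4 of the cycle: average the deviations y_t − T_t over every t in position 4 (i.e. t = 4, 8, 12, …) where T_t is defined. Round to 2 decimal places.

-18.71

Season position 4 occurs at t = 4, 8, 12 (where T_t is defined).
t=4: T_4 = 193.8750; y_4 − T_4 = 175 − 193.8750 = -18.8750
t=8: T_8 = 182.5000; y_8 − T_8 = 164 − 182.5000 = -18.5000
t=12: T_12 = 170.7500; y_12 − T_12 = 152 − 170.7500 = -18.7500
Mean deviation: (-18.8750 + -18.5000 + -18.7500) / 3 = -18.71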